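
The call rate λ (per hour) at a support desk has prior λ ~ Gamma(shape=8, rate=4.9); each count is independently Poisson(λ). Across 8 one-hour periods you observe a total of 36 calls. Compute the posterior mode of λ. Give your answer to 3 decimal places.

λ̂_MAP = 3.333

Σxᵢ = 36, n = 8.
Posterior ∝ λ^7e^(−4.9λ) · λ^36e^(−8λ) = λ^43e^(−12.9λ), i.e. Gamma(shape=44, rate=12.9).
The mode of a Gamma(a, b) with a ≥ 1 (shape–rate) is (a−1)/b = 43/12.9 ≈ 3.333.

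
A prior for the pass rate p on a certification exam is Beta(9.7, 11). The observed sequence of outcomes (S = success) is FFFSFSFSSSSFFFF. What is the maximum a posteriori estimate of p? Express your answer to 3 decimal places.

Prior: Beta(9.7, 11).
Data: 6 successes in 15 trials (from the sequence). The binomial likelihood contributes p^6(1−p)^9, so the posterior is Beta(9.7+6, 11+9) = Beta(15.7, 20).
For Beta(a, b) with a, b > 1 the mode is (a−1)/(a+b−2) = 14.7/33.7 ≈ 0.436.

p̂_MAP = 0.436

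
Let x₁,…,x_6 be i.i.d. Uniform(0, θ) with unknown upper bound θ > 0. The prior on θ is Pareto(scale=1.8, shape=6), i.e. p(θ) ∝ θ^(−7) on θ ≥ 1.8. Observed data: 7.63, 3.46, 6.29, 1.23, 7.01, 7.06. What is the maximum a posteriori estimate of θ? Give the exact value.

θ̂_MAP = 7.63

The Uniform(0, θ) likelihood is θ^(−n) for θ ≥ max(xᵢ), zero otherwise. Here max(xᵢ) = 7.63.
Posterior ∝ θ^(−7) · θ^(−6) = θ^(−13) on θ ≥ max(1.8, 7.63) = 7.63.
This density is strictly decreasing in θ, so the posterior mode lies at the lower boundary of the support.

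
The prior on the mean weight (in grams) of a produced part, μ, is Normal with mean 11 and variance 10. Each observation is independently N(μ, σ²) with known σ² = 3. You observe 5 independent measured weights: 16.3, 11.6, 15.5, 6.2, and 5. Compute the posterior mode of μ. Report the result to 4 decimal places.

μ̂_MAP = 10.9245

n = 5; x̄ = (16.3 + 11.6 + 15.5 + 6.2 + 5)/5 = 54.6/5 = 10.92.
For a Normal prior and Normal likelihood with known variance, the posterior is Normal; its mode equals its mean, the precision-weighted average.
Prior precision 1/σ₀² = 1/10 = 0.1; data precision n/σ² = 5/3.
μ̂ = (0.1·11 + (5/3)·10.92) / (0.1 + 5/3) = 19.3/(53/30) = 579/53 ≈ 10.9245.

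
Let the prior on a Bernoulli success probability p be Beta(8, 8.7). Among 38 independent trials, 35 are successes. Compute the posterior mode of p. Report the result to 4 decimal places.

p̂_MAP = 0.7970

Prior: Beta(8, 8.7).
Data: 35 successes in 38 trials. The binomial likelihood contributes p^35(1−p)^3, so the posterior is Beta(8+35, 8.7+3) = Beta(43, 11.7).
For Beta(a, b) with a, b > 1 the mode is (a−1)/(a+b−2) = 42/52.7 ≈ 0.7970.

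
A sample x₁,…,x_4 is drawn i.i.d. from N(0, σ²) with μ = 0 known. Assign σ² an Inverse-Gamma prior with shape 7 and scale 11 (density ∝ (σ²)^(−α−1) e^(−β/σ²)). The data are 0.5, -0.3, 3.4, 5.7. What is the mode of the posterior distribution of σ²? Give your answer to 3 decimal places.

σ̂²_MAP = 3.320

Sum of squared deviations about the known mean: SS = (0.5−0)² + (-0.3−0)² + (3.4−0)² + (5.7−0)² = 44.39.
The Normal likelihood contributes (σ²)^(−n/2) exp(−SS/(2σ²)), so the posterior is Inverse-Gamma(α + n/2, β + SS/2) = Inverse-Gamma(9, 33.195).
The mode of Inverse-Gamma(a, b) is b/(a+1) = 33.195/10 ≈ 3.320.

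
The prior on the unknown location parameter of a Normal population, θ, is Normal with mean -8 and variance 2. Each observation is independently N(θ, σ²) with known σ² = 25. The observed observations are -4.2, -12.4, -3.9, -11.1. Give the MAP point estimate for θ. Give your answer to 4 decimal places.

n = 4; x̄ = ((-4.2) + (-12.4) + (-3.9) + (-11.1))/4 = -31.6/4 = -7.9.
For a Normal prior and Normal likelihood with known variance, the posterior is Normal; its mode equals its mean, the precision-weighted average.
Prior precision 1/σ₀² = 1/2 = 0.5; data precision n/σ² = 4/25 = 0.16.
θ̂ = (0.5·(-8) + 0.16·(-7.9)) / (0.5 + 0.16) = (-5.264)/0.66 = -1316/165 ≈ -7.9758.

θ̂_MAP = -7.9758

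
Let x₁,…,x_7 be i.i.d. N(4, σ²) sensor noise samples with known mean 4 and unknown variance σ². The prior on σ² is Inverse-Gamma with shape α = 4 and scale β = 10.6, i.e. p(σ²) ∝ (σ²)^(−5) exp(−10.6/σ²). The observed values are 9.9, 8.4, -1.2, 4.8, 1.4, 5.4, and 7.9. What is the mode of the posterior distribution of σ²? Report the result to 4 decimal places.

σ̂²_MAP = 7.4694

Sum of squared deviations about the known mean: SS = (9.9−4)² + (8.4−4)² + (-1.2−4)² + (4.8−4)² + (1.4−4)² + (5.4−4)² + (7.9−4)² = 105.78.
The Normal likelihood contributes (σ²)^(−n/2) exp(−SS/(2σ²)), so the posterior is Inverse-Gamma(α + n/2, β + SS/2) = Inverse-Gamma(7.5, 63.49).
The mode of Inverse-Gamma(a, b) is b/(a+1) = 63.49/8.5 ≈ 7.4694.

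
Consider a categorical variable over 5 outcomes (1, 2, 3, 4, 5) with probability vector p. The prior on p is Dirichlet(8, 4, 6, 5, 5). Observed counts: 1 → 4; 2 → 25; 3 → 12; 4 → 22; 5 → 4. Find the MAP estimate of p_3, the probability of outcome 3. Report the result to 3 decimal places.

The posterior is Dirichlet(αᵢ + nᵢ) = Dirichlet(12, 29, 18, 27, 9).
For a Dirichlet(a₁,…,a_K) with all aᵢ > 1, the mode has j-th component (aⱼ − 1)/(Σaᵢ − K).
Here Σaᵢ = 95 and K = 5, so p_3 = (18 − 1)/(95 − 5) = 17/90 ≈ 0.189.

MAP estimate: 0.189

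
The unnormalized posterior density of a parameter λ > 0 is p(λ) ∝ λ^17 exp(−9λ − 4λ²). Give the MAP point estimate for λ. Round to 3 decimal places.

λ̂_MAP = 1.000

ℓ'(λ) = 17/λ − 9 − 8λ. Setting this to zero and multiplying by λ: 8λ² + 9λ − 17 = 0.
λ = (−9 + √(9² + 4·8·17)) / (2·8) = (−9 + √625) / 16 = (−9 + 25)/16 = 1.
ℓ''(λ) = −17/λ² − 8 < 0, confirming a maximum.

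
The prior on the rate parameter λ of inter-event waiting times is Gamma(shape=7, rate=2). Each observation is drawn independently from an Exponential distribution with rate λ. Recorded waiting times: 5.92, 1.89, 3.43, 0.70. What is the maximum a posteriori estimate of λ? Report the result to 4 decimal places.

λ̂_MAP = 0.7174

The Exponential(rate=λ) likelihood is ∝ λ^n e^(−λΣtᵢ). Here n = 4 and Σtᵢ = 5.92 + 1.89 + 3.43 + 0.70 = 11.94.
Posterior ∝ λ^6e^(−2λ) · λ^4e^(−11.94λ) = λ^10e^(−13.94λ), i.e. Gamma(11, 13.94).
Mode = (a−1)/b = 10/13.94 ≈ 0.7174.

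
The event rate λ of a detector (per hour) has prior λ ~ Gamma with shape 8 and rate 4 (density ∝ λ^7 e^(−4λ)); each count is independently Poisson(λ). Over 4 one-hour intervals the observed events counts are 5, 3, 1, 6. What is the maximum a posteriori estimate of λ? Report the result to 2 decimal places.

λ̂_MAP = 2.75

Σxᵢ = 5+3+1+6 = 15, with n = 4.
Posterior ∝ λ^7e^(−4λ) · λ^15e^(−4λ) = λ^22e^(−8λ), i.e. Gamma(shape=23, rate=8).
The mode of a Gamma(a, b) with a ≥ 1 (shape–rate) is (a−1)/b = 22/8 ≈ 2.75.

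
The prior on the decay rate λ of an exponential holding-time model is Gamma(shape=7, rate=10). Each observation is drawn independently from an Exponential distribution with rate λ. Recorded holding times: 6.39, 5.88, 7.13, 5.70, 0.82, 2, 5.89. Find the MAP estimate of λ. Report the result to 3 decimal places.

λ̂_MAP = 0.297

The Exponential(rate=λ) likelihood is ∝ λ^n e^(−λΣtᵢ). Here n = 7 and Σtᵢ = 6.39 + 5.88 + 7.13 + 5.70 + 0.82 + 2 + 5.89 = 33.81.
Posterior ∝ λ^6e^(−10λ) · λ^7e^(−33.81λ) = λ^13e^(−43.81λ), i.e. Gamma(14, 43.81).
Mode = (a−1)/b = 13/43.81 ≈ 0.297.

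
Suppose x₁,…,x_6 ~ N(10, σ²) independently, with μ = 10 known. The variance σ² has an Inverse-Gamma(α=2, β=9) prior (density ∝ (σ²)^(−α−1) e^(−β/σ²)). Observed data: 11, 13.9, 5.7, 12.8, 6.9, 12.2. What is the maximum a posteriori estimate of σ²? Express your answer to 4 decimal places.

σ̂²_MAP = 6.2492

Sum of squared deviations about the known mean: SS = (11−10)² + (13.9−10)² + (5.7−10)² + (12.8−10)² + (6.9−10)² + (12.2−10)² = 56.99.
The Normal likelihood contributes (σ²)^(−n/2) exp(−SS/(2σ²)), so the posterior is Inverse-Gamma(α + n/2, β + SS/2) = Inverse-Gamma(5, 37.495).
The mode of Inverse-Gamma(a, b) is b/(a+1) = 37.495/6 ≈ 6.2492.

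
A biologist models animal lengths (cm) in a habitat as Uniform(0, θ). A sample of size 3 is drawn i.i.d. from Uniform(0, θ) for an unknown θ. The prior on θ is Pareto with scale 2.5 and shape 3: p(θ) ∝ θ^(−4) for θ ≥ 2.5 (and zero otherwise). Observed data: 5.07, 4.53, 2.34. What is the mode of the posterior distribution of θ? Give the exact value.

θ̂_MAP = 5.07

The Uniform(0, θ) likelihood is θ^(−n) for θ ≥ max(xᵢ), zero otherwise. Here max(xᵢ) = 5.07.
Posterior ∝ θ^(−4) · θ^(−3) = θ^(−7) on θ ≥ max(2.5, 5.07) = 5.07.
This density is strictly decreasing in θ, so the posterior mode lies at the lower boundary of the support.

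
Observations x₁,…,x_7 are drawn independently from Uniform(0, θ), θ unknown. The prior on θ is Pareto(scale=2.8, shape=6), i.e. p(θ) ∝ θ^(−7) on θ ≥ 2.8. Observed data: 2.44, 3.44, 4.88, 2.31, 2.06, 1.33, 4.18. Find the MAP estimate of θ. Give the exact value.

θ̂_MAP = 4.88

The Uniform(0, θ) likelihood is θ^(−n) for θ ≥ max(xᵢ), zero otherwise. Here max(xᵢ) = 4.88.
Posterior ∝ θ^(−7) · θ^(−7) = θ^(−14) on θ ≥ max(2.8, 4.88) = 4.88.
This density is strictly decreasing in θ, so the posterior mode lies at the lower boundary of the support.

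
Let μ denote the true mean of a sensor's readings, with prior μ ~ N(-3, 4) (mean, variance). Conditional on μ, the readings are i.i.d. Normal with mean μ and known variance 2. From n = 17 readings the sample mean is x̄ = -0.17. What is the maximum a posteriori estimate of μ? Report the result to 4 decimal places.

μ̂_MAP = -0.2509

n = 17, x̄ = -0.17.
For a Normal prior and Normal likelihood with known variance, the posterior is Normal; its mode equals its mean, the precision-weighted average.
Prior precision 1/σ₀² = 1/4 = 0.25; data precision n/σ² = 17/2 = 8.5.
μ̂ = (0.25·(-3) + 8.5·(-0.17)) / (0.25 + 8.5) = (-2.195)/8.75 = -439/1750 ≈ -0.2509.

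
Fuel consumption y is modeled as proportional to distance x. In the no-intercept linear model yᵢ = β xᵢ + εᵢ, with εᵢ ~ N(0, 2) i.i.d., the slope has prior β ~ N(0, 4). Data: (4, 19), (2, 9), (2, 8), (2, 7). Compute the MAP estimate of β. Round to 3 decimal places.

β̂_MAP = 4.351

log p(β | y) = −Σ(yᵢ − βxᵢ)²/(2·2) − β²/(2·4) + const.
Setting the derivative to zero: Σxᵢ(yᵢ − βxᵢ)/2 − β/4 = 0, so β = Σxᵢyᵢ / (Σxᵢ² + σ²/τ²).
Σxᵢyᵢ = 4·19 + 2·9 + 2·8 + 2·7 = 124; Σxᵢ² = 28; σ²/τ² = 0.5.
β̂_MAP = 124 / (28 + 0.5) = 124/28.5 ≈ 4.351.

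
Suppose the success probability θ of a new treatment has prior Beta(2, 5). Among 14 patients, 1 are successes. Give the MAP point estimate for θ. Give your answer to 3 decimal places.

θ̂_MAP = 0.105

Prior: Beta(2, 5).
Data: 1 success in 14 trials. The binomial likelihood contributes θ(1−θ)^13, so the posterior is Beta(2+1, 5+13) = Beta(3, 18).
For Beta(a, b) with a, b > 1 the mode is (a−1)/(a+b−2) = 2/19 ≈ 0.105.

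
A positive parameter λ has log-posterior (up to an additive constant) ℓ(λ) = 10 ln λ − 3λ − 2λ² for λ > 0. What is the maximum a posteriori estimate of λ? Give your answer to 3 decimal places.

ℓ'(λ) = 10/λ − 3 − 4λ. Setting this to zero and multiplying by λ: 4λ² + 3λ − 10 = 0.
λ = (−3 + √(3² + 4·4·10)) / (2·4) = (−3 + √169) / 8 = (−3 + 13)/8 = 5/4.
ℓ''(λ) = −10/λ² − 4 < 0, confirming a maximum.

λ̂_MAP = 1.250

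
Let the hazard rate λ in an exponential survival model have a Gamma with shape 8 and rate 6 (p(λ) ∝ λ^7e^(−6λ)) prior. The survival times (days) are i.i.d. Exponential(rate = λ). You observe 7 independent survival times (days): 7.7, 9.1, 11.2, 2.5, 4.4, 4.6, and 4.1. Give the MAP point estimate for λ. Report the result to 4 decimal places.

The Exponential(rate=λ) likelihood is ∝ λ^n e^(−λΣtᵢ). Here n = 7 and Σtᵢ = 7.7 + 9.1 + 11.2 + 2.5 + 4.4 + 4.6 + 4.1 = 43.6.
Posterior ∝ λ^7e^(−6λ) · λ^7e^(−43.6λ) = λ^14e^(−49.6λ), i.e. Gamma(15, 49.6).
Mode = (a−1)/b = 14/49.6 ≈ 0.2823.

λ̂_MAP = 0.2823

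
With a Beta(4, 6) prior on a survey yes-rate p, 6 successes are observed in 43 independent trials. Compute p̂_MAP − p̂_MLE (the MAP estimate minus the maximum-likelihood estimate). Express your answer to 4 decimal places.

MAP − MLE = 0.0369

Posterior is Beta(10, 43); MAP = (10−1)/(53−2) = 9/51 ≈ 0.17647.
MLE ignores the prior: p̂_MLE = k/n = 6/43 ≈ 0.13953.
Difference = 9/51 − 6/43 = 27/731 ≈ 0.0369.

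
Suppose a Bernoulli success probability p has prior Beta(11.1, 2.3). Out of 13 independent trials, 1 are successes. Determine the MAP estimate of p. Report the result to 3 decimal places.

p̂_MAP = 0.455

Prior: Beta(11.1, 2.3).
Data: 1 success in 13 trials. The binomial likelihood contributes p(1−p)^12, so the posterior is Beta(11.1+1, 2.3+12) = Beta(12.1, 14.3).
For Beta(a, b) with a, b > 1 the mode is (a−1)/(a+b−2) = 11.1/24.4 ≈ 0.455.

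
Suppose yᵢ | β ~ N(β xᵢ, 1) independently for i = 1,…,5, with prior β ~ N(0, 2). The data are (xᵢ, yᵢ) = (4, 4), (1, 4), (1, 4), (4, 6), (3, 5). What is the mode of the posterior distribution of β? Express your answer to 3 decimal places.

log p(β | y) = −Σ(yᵢ − βxᵢ)²/(2·1) − β²/(2·2) + const.
Setting the derivative to zero: Σxᵢ(yᵢ − βxᵢ)/1 − β/2 = 0, so β = Σxᵢyᵢ / (Σxᵢ² + σ²/τ²).
Σxᵢyᵢ = 4·4 + 1·4 + 1·4 + 4·6 + 3·5 = 63; Σxᵢ² = 43; σ²/τ² = 0.5.
β̂_MAP = 63 / (43 + 0.5) = 63/43.5 ≈ 1.448.

β̂_MAP = 1.448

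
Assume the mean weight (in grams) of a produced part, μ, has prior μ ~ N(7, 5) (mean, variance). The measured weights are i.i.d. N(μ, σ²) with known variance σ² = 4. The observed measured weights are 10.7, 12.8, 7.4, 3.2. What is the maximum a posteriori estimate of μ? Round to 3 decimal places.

μ̂_MAP = 8.271

n = 4; x̄ = (10.7 + 12.8 + 7.4 + 3.2)/4 = 34.1/4 = 8.525.
For a Normal prior and Normal likelihood with known variance, the posterior is Normal; its mode equals its mean, the precision-weighted average.
Prior precision 1/σ₀² = 1/5 = 0.2; data precision n/σ² = 4/4 = 1.
μ̂ = (0.2·7 + 1·8.525) / (0.2 + 1) = 9.925/1.2 = 397/48 ≈ 8.271.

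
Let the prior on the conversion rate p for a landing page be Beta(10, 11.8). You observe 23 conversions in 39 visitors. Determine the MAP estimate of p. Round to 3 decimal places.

Prior: Beta(10, 11.8).
Data: 23 successes in 39 trials. The binomial likelihood contributes p^23(1−p)^16, so the posterior is Beta(10+23, 11.8+16) = Beta(33, 27.8).
For Beta(a, b) with a, b > 1 the mode is (a−1)/(a+b−2) = 32/58.8 ≈ 0.544.

p̂_MAP = 0.544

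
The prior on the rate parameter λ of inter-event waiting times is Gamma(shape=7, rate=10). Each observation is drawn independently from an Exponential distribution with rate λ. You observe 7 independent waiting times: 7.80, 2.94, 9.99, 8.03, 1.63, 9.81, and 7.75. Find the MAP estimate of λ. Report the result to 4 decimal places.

λ̂_MAP = 0.2243

The Exponential(rate=λ) likelihood is ∝ λ^n e^(−λΣtᵢ). Here n = 7 and Σtᵢ = 7.80 + 2.94 + 9.99 + 8.03 + 1.63 + 9.81 + 7.75 = 47.95.
Posterior ∝ λ^6e^(−10λ) · λ^7e^(−47.95λ) = λ^13e^(−57.95λ), i.e. Gamma(14, 57.95).
Mode = (a−1)/b = 13/57.95 ≈ 0.2243.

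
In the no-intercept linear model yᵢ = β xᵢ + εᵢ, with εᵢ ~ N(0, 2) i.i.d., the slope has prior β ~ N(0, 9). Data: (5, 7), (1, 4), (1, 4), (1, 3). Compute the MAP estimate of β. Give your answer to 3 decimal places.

β̂_MAP = 1.630

log p(β | y) = −Σ(yᵢ − βxᵢ)²/(2·2) − β²/(2·9) + const.
Setting the derivative to zero: Σxᵢ(yᵢ − βxᵢ)/2 − β/9 = 0, so β = Σxᵢyᵢ / (Σxᵢ² + σ²/τ²).
Σxᵢyᵢ = 5·7 + 1·4 + 1·4 + 1·3 = 46; Σxᵢ² = 28; σ²/τ² = 2/9.
β̂_MAP = 46 / (28 + 2/9) = 46/(254/9) = 207/127 ≈ 1.630.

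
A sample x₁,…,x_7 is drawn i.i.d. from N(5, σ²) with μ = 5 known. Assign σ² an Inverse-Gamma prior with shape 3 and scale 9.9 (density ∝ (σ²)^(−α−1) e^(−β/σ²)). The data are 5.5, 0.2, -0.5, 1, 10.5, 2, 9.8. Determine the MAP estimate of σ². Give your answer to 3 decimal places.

σ̂²_MAP = 10.109

Sum of squared deviations about the known mean: SS = (5.5−5)² + (0.2−5)² + (-0.5−5)² + (1−5)² + (10.5−5)² + (2−5)² + (9.8−5)² = 131.83.
The Normal likelihood contributes (σ²)^(−n/2) exp(−SS/(2σ²)), so the posterior is Inverse-Gamma(α + n/2, β + SS/2) = Inverse-Gamma(6.5, 75.815).
The mode of Inverse-Gamma(a, b) is b/(a+1) = 75.815/7.5 ≈ 10.109.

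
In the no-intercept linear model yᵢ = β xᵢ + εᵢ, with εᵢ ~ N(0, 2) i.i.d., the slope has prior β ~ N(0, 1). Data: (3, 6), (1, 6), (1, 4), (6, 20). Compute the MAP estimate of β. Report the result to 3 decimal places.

log p(β | y) = −Σ(yᵢ − βxᵢ)²/(2·2) − β²/(2·1) + const.
Setting the derivative to zero: Σxᵢ(yᵢ − βxᵢ)/2 − β/1 = 0, so β = Σxᵢyᵢ / (Σxᵢ² + σ²/τ²).
Σxᵢyᵢ = 3·6 + 1·6 + 1·4 + 6·20 = 148; Σxᵢ² = 47; σ²/τ² = 2.
β̂_MAP = 148 / (47 + 2) = 148/49 ≈ 3.020.

β̂_MAP = 3.020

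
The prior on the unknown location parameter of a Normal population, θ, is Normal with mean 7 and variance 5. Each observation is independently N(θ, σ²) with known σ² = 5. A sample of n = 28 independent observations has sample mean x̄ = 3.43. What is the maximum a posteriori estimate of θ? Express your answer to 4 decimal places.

n = 28, x̄ = 3.43.
For a Normal prior and Normal likelihood with known variance, the posterior is Normal; its mode equals its mean, the precision-weighted average.
Prior precision 1/σ₀² = 1/5 = 0.2; data precision n/σ² = 28/5 = 5.6.
θ̂ = (0.2·7 + 5.6·3.43) / (0.2 + 5.6) = 20.608/5.8 = 2576/725 ≈ 3.5531.

θ̂_MAP = 3.5531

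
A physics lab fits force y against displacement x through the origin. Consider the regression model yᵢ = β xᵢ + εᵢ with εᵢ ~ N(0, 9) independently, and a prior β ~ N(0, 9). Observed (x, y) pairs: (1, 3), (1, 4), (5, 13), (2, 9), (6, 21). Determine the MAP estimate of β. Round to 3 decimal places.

β̂_MAP = 3.176

log p(β | y) = −Σ(yᵢ − βxᵢ)²/(2·9) − β²/(2·9) + const.
Setting the derivative to zero: Σxᵢ(yᵢ − βxᵢ)/9 − β/9 = 0, so β = Σxᵢyᵢ / (Σxᵢ² + σ²/τ²).
Σxᵢyᵢ = 1·3 + 1·4 + 5·13 + 2·9 + 6·21 = 216; Σxᵢ² = 67; σ²/τ² = 1.
β̂_MAP = 216 / (67 + 1) = 216/68 ≈ 3.176.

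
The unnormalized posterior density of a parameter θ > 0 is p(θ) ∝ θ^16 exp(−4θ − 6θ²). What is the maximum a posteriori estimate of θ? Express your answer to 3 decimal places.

ℓ'(θ) = 16/θ − 4 − 12θ. Setting this to zero and multiplying by θ: 12θ² + 4θ − 16 = 0.
θ = (−4 + √(4² + 4·12·16)) / (2·12) = (−4 + √784) / 24 = (−4 + 28)/24 = 1.
ℓ''(θ) = −16/θ² − 12 < 0, confirming a maximum.

θ̂_MAP = 1.000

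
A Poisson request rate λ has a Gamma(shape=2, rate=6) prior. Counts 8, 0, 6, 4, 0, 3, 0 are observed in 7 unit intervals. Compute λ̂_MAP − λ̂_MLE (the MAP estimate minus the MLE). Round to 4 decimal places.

Σxᵢ = 21. Posterior is Gamma(23, 13); MAP = (23−1)/13 = 22/13 ≈ 1.69231.
MLE = x̄ = 21/7 ≈ 3.00000.
Difference = 22/13 − 21/7 = -17/13 ≈ -1.3077.

MAP − MLE = -1.3077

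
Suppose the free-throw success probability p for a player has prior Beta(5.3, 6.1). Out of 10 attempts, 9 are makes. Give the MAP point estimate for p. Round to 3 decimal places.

Prior: Beta(5.3, 6.1).
Data: 9 successes in 10 trials. The binomial likelihood contributes p^9(1−p)^1, so the posterior is Beta(5.3+9, 6.1+1) = Beta(14.3, 7.1).
For Beta(a, b) with a, b > 1 the mode is (a−1)/(a+b−2) = 13.3/19.4 ≈ 0.686.

p̂_MAP = 0.686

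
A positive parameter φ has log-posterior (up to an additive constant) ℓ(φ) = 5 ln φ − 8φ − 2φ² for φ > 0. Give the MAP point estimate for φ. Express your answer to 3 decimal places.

φ̂_MAP = 0.500

ℓ'(φ) = 5/φ − 8 − 4φ. Setting this to zero and multiplying by φ: 4φ² + 8φ − 5 = 0.
φ = (−8 + √(8² + 4·4·5)) / (2·4) = (−8 + √144) / 8 = (−8 + 12)/8 = 1/2.
ℓ''(φ) = −5/φ² − 4 < 0, confirming a maximum.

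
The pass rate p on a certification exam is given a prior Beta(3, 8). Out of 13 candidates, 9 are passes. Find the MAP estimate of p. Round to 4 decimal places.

Prior: Beta(3, 8).
Data: 9 successes in 13 trials. The binomial likelihood contributes p^9(1−p)^4, so the posterior is Beta(3+9, 8+4) = Beta(12, 12).
For Beta(a, b) with a, b > 1 the mode is (a−1)/(a+b−2) = 11/22 ≈ 0.5000.

p̂_MAP = 0.5000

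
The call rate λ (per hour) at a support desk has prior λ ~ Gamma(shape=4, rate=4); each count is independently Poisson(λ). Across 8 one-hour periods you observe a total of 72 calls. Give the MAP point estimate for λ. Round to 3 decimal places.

λ̂_MAP = 6.250

Σxᵢ = 72, n = 8.
Posterior ∝ λ^3e^(−4λ) · λ^72e^(−8λ) = λ^75e^(−12λ), i.e. Gamma(shape=76, rate=12).
The mode of a Gamma(a, b) with a ≥ 1 (shape–rate) is (a−1)/b = 75/12 ≈ 6.250.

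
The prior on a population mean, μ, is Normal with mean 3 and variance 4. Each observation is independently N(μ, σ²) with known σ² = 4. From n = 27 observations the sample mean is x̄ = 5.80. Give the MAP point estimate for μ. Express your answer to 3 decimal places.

μ̂_MAP = 5.700

n = 27, x̄ = 5.80.
For a Normal prior and Normal likelihood with known variance, the posterior is Normal; its mode equals its mean, the precision-weighted average.
Prior precision 1/σ₀² = 1/4 = 0.25; data precision n/σ² = 27/4 = 6.75.
μ̂ = (0.25·3 + 6.75·5.8) / (0.25 + 6.75) = 39.9/7 = 5.700.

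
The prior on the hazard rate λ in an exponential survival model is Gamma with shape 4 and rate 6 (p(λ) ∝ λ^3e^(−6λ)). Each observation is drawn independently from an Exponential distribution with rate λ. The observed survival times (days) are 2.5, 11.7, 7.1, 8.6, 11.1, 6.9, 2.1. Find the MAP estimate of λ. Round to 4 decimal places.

λ̂_MAP = 0.1786

The Exponential(rate=λ) likelihood is ∝ λ^n e^(−λΣtᵢ). Here n = 7 and Σtᵢ = 2.5 + 11.7 + 7.1 + 8.6 + 11.1 + 6.9 + 2.1 = 50.
Posterior ∝ λ^3e^(−6λ) · λ^7e^(−50λ) = λ^10e^(−56λ), i.e. Gamma(11, 56).
Mode = (a−1)/b = 10/56 ≈ 0.1786.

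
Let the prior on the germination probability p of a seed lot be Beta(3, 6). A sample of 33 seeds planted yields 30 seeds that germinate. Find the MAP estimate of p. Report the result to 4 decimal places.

p̂_MAP = 0.8000

Prior: Beta(3, 6).
Data: 30 successes in 33 trials. The binomial likelihood contributes p^30(1−p)^3, so the posterior is Beta(3+30, 6+3) = Beta(33, 9).
For Beta(a, b) with a, b > 1 the mode is (a−1)/(a+b−2) = 32/40 ≈ 0.8000.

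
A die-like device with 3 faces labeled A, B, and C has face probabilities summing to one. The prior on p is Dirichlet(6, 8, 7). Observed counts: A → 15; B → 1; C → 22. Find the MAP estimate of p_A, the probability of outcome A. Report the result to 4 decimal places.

MAP estimate of p_A = 0.3571

The posterior is Dirichlet(αᵢ + nᵢ) = Dirichlet(21, 9, 29).
For a Dirichlet(a₁,…,a_K) with all aᵢ > 1, the mode has j-th component (aⱼ − 1)/(Σaᵢ − K).
Here Σaᵢ = 59 and K = 3, so p_A = (21 − 1)/(59 − 3) = 20/56 ≈ 0.3571.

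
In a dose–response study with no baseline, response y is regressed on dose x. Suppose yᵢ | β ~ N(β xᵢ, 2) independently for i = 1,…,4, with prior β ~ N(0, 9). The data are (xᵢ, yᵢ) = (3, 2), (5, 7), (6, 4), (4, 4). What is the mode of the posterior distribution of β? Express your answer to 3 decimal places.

β̂_MAP = 0.939

log p(β | y) = −Σ(yᵢ − βxᵢ)²/(2·2) − β²/(2·9) + const.
Setting the derivative to zero: Σxᵢ(yᵢ − βxᵢ)/2 − β/9 = 0, so β = Σxᵢyᵢ / (Σxᵢ² + σ²/τ²).
Σxᵢyᵢ = 3·2 + 5·7 + 6·4 + 4·4 = 81; Σxᵢ² = 86; σ²/τ² = 2/9.
β̂_MAP = 81 / (86 + 2/9) = 81/(776/9) = 729/776 ≈ 0.939.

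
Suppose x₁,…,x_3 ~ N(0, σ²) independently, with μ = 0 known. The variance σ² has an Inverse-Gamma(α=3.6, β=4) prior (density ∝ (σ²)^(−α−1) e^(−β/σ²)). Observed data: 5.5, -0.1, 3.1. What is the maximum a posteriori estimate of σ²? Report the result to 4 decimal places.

Sum of squared deviations about the known mean: SS = (5.5−0)² + (-0.1−0)² + (3.1−0)² = 39.87.
The Normal likelihood contributes (σ²)^(−n/2) exp(−SS/(2σ²)), so the posterior is Inverse-Gamma(α + n/2, β + SS/2) = Inverse-Gamma(5.1, 23.935).
The mode of Inverse-Gamma(a, b) is b/(a+1) = 23.935/6.1 ≈ 3.9238.

σ̂²_MAP = 3.9238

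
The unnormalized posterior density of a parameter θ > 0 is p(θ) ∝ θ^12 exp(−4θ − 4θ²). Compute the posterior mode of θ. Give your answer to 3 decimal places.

ℓ'(θ) = 12/θ − 4 − 8θ. Setting this to zero and multiplying by θ: 8θ² + 4θ − 12 = 0.
θ = (−4 + √(4² + 4·8·12)) / (2·8) = (−4 + √400) / 16 = (−4 + 20)/16 = 1.
ℓ''(θ) = −12/θ² − 8 < 0, confirming a maximum.

θ̂_MAP = 1.000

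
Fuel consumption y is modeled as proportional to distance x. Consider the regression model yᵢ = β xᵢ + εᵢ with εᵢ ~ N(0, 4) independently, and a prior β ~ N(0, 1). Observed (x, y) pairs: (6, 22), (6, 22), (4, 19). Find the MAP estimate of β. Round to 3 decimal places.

β̂_MAP = 3.696

log p(β | y) = −Σ(yᵢ − βxᵢ)²/(2·4) − β²/(2·1) + const.
Setting the derivative to zero: Σxᵢ(yᵢ − βxᵢ)/4 − β/1 = 0, so β = Σxᵢyᵢ / (Σxᵢ² + σ²/τ²).
Σxᵢyᵢ = 6·22 + 6·22 + 4·19 = 340; Σxᵢ² = 88; σ²/τ² = 4.
β̂_MAP = 340 / (88 + 4) = 340/92 ≈ 3.696.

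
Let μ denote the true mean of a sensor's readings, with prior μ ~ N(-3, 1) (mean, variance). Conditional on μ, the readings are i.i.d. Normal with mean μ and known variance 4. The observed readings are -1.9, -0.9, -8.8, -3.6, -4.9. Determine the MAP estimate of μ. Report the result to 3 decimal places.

n = 5; x̄ = ((-1.9) + (-0.9) + (-8.8) + (-3.6) + (-4.9))/5 = -20.1/5 = -4.02.
For a Normal prior and Normal likelihood with known variance, the posterior is Normal; its mode equals its mean, the precision-weighted average.
Prior precision 1/σ₀² = 1/1 = 1; data precision n/σ² = 5/4 = 1.25.
μ̂ = (1·(-3) + 1.25·(-4.02)) / (1 + 1.25) = (-8.025)/2.25 = -107/30 ≈ -3.567.

μ̂_MAP = -3.567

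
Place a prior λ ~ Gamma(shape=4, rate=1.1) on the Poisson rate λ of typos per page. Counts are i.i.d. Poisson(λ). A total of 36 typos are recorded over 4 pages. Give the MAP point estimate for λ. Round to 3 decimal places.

Σxᵢ = 36, n = 4.
Posterior ∝ λ^3e^(−1.1λ) · λ^36e^(−4λ) = λ^39e^(−5.1λ), i.e. Gamma(shape=40, rate=5.1).
The mode of a Gamma(a, b) with a ≥ 1 (shape–rate) is (a−1)/b = 39/5.1 ≈ 7.647.

λ̂_MAP = 7.647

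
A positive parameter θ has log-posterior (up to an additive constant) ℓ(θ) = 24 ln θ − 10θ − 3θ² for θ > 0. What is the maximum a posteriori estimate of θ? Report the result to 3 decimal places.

θ̂_MAP = 1.333

ℓ'(θ) = 24/θ − 10 − 6θ. Setting this to zero and multiplying by θ: 6θ² + 10θ − 24 = 0.
θ = (−10 + √(10² + 4·6·24)) / (2·6) = (−10 + √676) / 12 = (−10 + 26)/12 = 4/3.
ℓ''(θ) = −24/θ² − 6 < 0, confirming a maximum.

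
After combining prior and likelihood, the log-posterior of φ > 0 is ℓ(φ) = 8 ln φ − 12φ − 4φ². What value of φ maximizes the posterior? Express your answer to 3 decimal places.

φ̂_MAP = 0.500

ℓ'(φ) = 8/φ − 12 − 8φ. Setting this to zero and multiplying by φ: 8φ² + 12φ − 8 = 0.
φ = (−12 + √(12² + 4·8·8)) / (2·8) = (−12 + √400) / 16 = (−12 + 20)/16 = 1/2.
ℓ''(φ) = −8/φ² − 8 < 0, confirming a maximum.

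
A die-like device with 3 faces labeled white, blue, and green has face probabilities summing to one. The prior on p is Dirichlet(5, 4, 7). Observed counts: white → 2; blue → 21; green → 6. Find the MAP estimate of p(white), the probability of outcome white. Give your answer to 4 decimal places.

MAP estimate of p(white) = 0.1429

The posterior is Dirichlet(αᵢ + nᵢ) = Dirichlet(7, 25, 13).
For a Dirichlet(a₁,…,a_K) with all aᵢ > 1, the mode has j-th component (aⱼ − 1)/(Σaᵢ − K).
Here Σaᵢ = 45 and K = 3, so p(white) = (7 − 1)/(45 − 3) = 6/42 ≈ 0.1429.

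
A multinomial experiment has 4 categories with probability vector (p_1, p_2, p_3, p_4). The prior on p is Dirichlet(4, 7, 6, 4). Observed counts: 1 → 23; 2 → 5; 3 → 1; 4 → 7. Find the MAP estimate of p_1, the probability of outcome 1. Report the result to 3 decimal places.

MAP estimate: 0.491

The posterior is Dirichlet(αᵢ + nᵢ) = Dirichlet(27, 12, 7, 11).
For a Dirichlet(a₁,…,a_K) with all aᵢ > 1, the mode has j-th component (aⱼ − 1)/(Σaᵢ − K).
Here Σaᵢ = 57 and K = 4, so p_1 = (27 − 1)/(57 − 4) = 26/53 ≈ 0.491.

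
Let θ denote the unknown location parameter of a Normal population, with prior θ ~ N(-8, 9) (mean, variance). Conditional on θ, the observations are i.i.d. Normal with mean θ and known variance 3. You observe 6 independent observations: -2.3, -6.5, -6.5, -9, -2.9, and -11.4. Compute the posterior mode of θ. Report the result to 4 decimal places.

θ̂_MAP = -6.5158

n = 6; x̄ = ((-2.3) + (-6.5) + (-6.5) + (-9) + (-2.9) + (-11.4))/6 = -38.6/6 = -193/30 ≈ -6.4333.
For a Normal prior and Normal likelihood with known variance, the posterior is Normal; its mode equals its mean, the precision-weighted average.
Prior precision 1/σ₀² = 1/9; data precision n/σ² = 6/3 = 2.
θ̂ = ((1/9)·(-8) + 2·(-193/30)) / (1/9 + 2) = (-619/45)/(19/9) = -619/95 ≈ -6.5158.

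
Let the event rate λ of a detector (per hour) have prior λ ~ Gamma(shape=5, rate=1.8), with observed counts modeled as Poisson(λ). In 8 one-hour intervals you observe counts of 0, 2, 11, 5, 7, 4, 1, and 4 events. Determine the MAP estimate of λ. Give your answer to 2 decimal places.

λ̂_MAP = 3.88

Σxᵢ = 0+2+11+5+7+4+1+4 = 34, with n = 8.
Posterior ∝ λ^4e^(−1.8λ) · λ^34e^(−8λ) = λ^38e^(−9.8λ), i.e. Gamma(shape=39, rate=9.8).
The mode of a Gamma(a, b) with a ≥ 1 (shape–rate) is (a−1)/b = 38/9.8 ≈ 3.88.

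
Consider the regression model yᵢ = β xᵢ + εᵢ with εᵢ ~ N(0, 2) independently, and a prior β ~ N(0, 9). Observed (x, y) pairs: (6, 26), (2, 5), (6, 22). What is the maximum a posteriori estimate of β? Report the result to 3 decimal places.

log p(β | y) = −Σ(yᵢ − βxᵢ)²/(2·2) − β²/(2·9) + const.
Setting the derivative to zero: Σxᵢ(yᵢ − βxᵢ)/2 − β/9 = 0, so β = Σxᵢyᵢ / (Σxᵢ² + σ²/τ²).
Σxᵢyᵢ = 6·26 + 2·5 + 6·22 = 298; Σxᵢ² = 76; σ²/τ² = 2/9.
β̂_MAP = 298 / (76 + 2/9) = 298/(686/9) = 1341/343 ≈ 3.910.

β̂_MAP = 3.910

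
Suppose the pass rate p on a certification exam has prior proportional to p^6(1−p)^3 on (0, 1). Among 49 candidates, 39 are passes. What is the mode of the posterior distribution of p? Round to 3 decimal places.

p̂_MAP = 0.776

The prior density ∝ p^6(1−p)^3 is the kernel of Beta(7, 4).
Data: 39 successes in 49 trials. The binomial likelihood contributes p^39(1−p)^10, so the posterior is Beta(7+39, 4+10) = Beta(46, 14).
For Beta(a, b) with a, b > 1 the mode is (a−1)/(a+b−2) = 45/58 ≈ 0.776.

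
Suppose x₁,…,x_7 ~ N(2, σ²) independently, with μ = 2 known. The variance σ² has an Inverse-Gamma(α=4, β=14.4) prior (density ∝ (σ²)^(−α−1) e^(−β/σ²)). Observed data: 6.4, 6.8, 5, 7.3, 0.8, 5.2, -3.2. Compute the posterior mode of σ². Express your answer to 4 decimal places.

Sum of squared deviations about the known mean: SS = (6.4−2)² + (6.8−2)² + (5−2)² + (7.3−2)² + (0.8−2)² + (5.2−2)² + (-3.2−2)² = 118.21.
The Normal likelihood contributes (σ²)^(−n/2) exp(−SS/(2σ²)), so the posterior is Inverse-Gamma(α + n/2, β + SS/2) = Inverse-Gamma(7.5, 73.505).
The mode of Inverse-Gamma(a, b) is b/(a+1) = 73.505/8.5 ≈ 8.6476.

σ̂²_MAP = 8.6476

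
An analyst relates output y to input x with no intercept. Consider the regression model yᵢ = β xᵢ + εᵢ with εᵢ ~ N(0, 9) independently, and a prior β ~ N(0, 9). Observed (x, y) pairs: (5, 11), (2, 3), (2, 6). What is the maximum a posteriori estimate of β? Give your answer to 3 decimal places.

log p(β | y) = −Σ(yᵢ − βxᵢ)²/(2·9) − β²/(2·9) + const.
Setting the derivative to zero: Σxᵢ(yᵢ − βxᵢ)/9 − β/9 = 0, so β = Σxᵢyᵢ / (Σxᵢ² + σ²/τ²).
Σxᵢyᵢ = 5·11 + 2·3 + 2·6 = 73; Σxᵢ² = 33; σ²/τ² = 1.
β̂_MAP = 73 / (33 + 1) = 73/34 ≈ 2.147.

β̂_MAP = 2.147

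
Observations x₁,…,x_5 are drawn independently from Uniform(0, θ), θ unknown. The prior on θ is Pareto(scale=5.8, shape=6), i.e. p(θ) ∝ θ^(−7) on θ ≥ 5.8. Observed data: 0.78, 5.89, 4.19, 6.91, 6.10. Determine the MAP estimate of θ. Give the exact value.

The Uniform(0, θ) likelihood is θ^(−n) for θ ≥ max(xᵢ), zero otherwise. Here max(xᵢ) = 6.91.
Posterior ∝ θ^(−7) · θ^(−5) = θ^(−12) on θ ≥ max(5.8, 6.91) = 6.91.
This density is strictly decreasing in θ, so the posterior mode lies at the lower boundary of the support.

θ̂_MAP = 6.91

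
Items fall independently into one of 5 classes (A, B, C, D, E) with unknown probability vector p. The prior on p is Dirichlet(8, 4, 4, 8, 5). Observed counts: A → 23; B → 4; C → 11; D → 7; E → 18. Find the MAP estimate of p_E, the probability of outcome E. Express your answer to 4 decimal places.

The posterior is Dirichlet(αᵢ + nᵢ) = Dirichlet(31, 8, 15, 15, 23).
For a Dirichlet(a₁,…,a_K) with all aᵢ > 1, the mode has j-th component (aⱼ − 1)/(Σaᵢ − K).
Here Σaᵢ = 92 and K = 5, so p_E = (23 − 1)/(92 − 5) = 22/87 ≈ 0.2529.

MAP estimate of p_E = 0.2529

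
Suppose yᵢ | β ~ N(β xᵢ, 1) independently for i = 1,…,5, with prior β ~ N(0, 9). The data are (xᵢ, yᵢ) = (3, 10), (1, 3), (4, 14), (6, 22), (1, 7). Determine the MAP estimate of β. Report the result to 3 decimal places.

log p(β | y) = −Σ(yᵢ − βxᵢ)²/(2·1) − β²/(2·9) + const.
Setting the derivative to zero: Σxᵢ(yᵢ − βxᵢ)/1 − β/9 = 0, so β = Σxᵢyᵢ / (Σxᵢ² + σ²/τ²).
Σxᵢyᵢ = 3·10 + 1·3 + 4·14 + 6·22 + 1·7 = 228; Σxᵢ² = 63; σ²/τ² = 1/9.
β̂_MAP = 228 / (63 + 1/9) = 228/(568/9) = 513/142 ≈ 3.613.

β̂_MAP = 3.613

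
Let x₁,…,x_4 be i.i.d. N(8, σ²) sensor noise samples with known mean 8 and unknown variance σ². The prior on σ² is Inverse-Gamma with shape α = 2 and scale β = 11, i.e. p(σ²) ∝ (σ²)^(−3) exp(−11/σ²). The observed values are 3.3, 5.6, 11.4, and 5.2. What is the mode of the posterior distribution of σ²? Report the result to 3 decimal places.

Sum of squared deviations about the known mean: SS = (3.3−8)² + (5.6−8)² + (11.4−8)² + (5.2−8)² = 47.25.
The Normal likelihood contributes (σ²)^(−n/2) exp(−SS/(2σ²)), so the posterior is Inverse-Gamma(α + n/2, β + SS/2) = Inverse-Gamma(4, 34.625).
The mode of Inverse-Gamma(a, b) is b/(a+1) = 34.625/5 ≈ 6.925.

σ̂²_MAP = 6.925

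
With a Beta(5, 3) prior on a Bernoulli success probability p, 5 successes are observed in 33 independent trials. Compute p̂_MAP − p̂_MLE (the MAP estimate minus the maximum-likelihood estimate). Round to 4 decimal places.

MAP − MLE = 0.0793

Posterior is Beta(10, 31); MAP = (10−1)/(41−2) = 9/39 ≈ 0.23077.
MLE ignores the prior: p̂_MLE = k/n = 5/33 ≈ 0.15152.
Difference = 9/39 − 5/33 = 34/429 ≈ 0.0793.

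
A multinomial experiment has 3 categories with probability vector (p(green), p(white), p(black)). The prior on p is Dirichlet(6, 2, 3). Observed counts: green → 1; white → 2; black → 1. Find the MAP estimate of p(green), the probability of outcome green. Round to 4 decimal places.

The posterior is Dirichlet(αᵢ + nᵢ) = Dirichlet(7, 4, 4).
For a Dirichlet(a₁,…,a_K) with all aᵢ > 1, the mode has j-th component (aⱼ − 1)/(Σaᵢ − K).
Here Σaᵢ = 15 and K = 3, so p(green) = (7 − 1)/(15 − 3) = 6/12 ≈ 0.5000.

MAP estimate of p(green) = 0.5000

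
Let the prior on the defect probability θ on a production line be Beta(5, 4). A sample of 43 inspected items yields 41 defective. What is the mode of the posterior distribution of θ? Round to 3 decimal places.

Prior: Beta(5, 4).
Data: 41 successes in 43 trials. The binomial likelihood contributes θ^41(1−θ)^2, so the posterior is Beta(5+41, 4+2) = Beta(46, 6).
For Beta(a, b) with a, b > 1 the mode is (a−1)/(a+b−2) = 45/50 ≈ 0.900.

θ̂_MAP = 0.900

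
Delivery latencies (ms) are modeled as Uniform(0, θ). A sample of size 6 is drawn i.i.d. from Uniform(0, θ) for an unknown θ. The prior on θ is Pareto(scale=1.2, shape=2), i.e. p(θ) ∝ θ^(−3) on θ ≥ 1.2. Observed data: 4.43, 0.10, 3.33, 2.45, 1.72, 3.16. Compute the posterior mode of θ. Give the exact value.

θ̂_MAP = 4.43

The Uniform(0, θ) likelihood is θ^(−n) for θ ≥ max(xᵢ), zero otherwise. Here max(xᵢ) = 4.43.
Posterior ∝ θ^(−3) · θ^(−6) = θ^(−9) on θ ≥ max(1.2, 4.43) = 4.43.
This density is strictly decreasing in θ, so the posterior mode lies at the lower boundary of the support.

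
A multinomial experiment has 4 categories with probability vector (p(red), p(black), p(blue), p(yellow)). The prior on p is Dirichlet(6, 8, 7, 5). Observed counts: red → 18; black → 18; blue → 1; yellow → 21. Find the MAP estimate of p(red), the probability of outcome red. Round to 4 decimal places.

MAP estimate of p(red) = 0.2875

The posterior is Dirichlet(αᵢ + nᵢ) = Dirichlet(24, 26, 8, 26).
For a Dirichlet(a₁,…,a_K) with all aᵢ > 1, the mode has j-th component (aⱼ − 1)/(Σaᵢ − K).
Here Σaᵢ = 84 and K = 4, so p(red) = (24 − 1)/(84 − 4) = 23/80 ≈ 0.2875.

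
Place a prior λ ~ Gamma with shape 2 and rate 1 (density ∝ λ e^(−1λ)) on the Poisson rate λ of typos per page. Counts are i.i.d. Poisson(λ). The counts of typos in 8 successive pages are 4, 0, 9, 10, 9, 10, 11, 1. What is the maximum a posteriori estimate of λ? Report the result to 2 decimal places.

Σxᵢ = 4+0+9+10+9+10+11+1 = 54, with n = 8.
Posterior ∝ λe^(−1λ) · λ^54e^(−8λ) = λ^55e^(−9λ), i.e. Gamma(shape=56, rate=9).
The mode of a Gamma(a, b) with a ≥ 1 (shape–rate) is (a−1)/b = 55/9 ≈ 6.11.

λ̂_MAP = 6.11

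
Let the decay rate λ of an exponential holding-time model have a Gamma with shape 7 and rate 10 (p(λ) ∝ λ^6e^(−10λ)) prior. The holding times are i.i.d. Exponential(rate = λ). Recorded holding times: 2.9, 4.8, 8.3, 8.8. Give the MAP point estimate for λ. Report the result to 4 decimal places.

λ̂_MAP = 0.2874

The Exponential(rate=λ) likelihood is ∝ λ^n e^(−λΣtᵢ). Here n = 4 and Σtᵢ = 2.9 + 4.8 + 8.3 + 8.8 = 24.8.
Posterior ∝ λ^6e^(−10λ) · λ^4e^(−24.8λ) = λ^10e^(−34.8λ), i.e. Gamma(11, 34.8).
Mode = (a−1)/b = 10/34.8 ≈ 0.2874.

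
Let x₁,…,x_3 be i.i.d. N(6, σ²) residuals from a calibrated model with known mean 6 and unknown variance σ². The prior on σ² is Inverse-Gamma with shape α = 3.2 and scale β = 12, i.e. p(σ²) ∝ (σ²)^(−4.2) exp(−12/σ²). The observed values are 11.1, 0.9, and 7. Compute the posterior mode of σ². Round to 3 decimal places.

Sum of squared deviations about the known mean: SS = (11.1−6)² + (0.9−6)² + (7−6)² = 53.02.
The Normal likelihood contributes (σ²)^(−n/2) exp(−SS/(2σ²)), so the posterior is Inverse-Gamma(α + n/2, β + SS/2) = Inverse-Gamma(4.7, 38.51).
The mode of Inverse-Gamma(a, b) is b/(a+1) = 38.51/5.7 ≈ 6.756.

σ̂²_MAP = 6.756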